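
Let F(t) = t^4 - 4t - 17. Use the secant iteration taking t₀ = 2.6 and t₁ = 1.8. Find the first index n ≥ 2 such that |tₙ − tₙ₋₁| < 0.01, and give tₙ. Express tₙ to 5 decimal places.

n = 5, tₙ = 2.25871

F(2.6) = 18.2976000, F(1.8) = -13.7024000
t₂ = 1.8000000 − (-13.7024000)·(-0.8000000)/(-32.0000000) = 2.1425600;  |Δ| = 0.3425600
F(2.1425600) = -4.4969681
t₃ = 2.1425600 − (-4.4969681)·(0.3425600)/(9.2054319) = 2.3099048;  |Δ| = 0.1673448
F(2.3099048) = 2.2296515
t₄ = 2.3099048 − 2.2296515·(0.1673448)/(6.7266196) = 2.2544356;  |Δ| = 0.0554693
F(2.2544356) = -0.1861424
t₅ = 2.2544356 − (-0.1861424)·(-0.0554693)/(-2.4157939) = 2.2587096;  |Δ| = 0.0042740
|t₅ − t₄| = 0.0042740 < 0.01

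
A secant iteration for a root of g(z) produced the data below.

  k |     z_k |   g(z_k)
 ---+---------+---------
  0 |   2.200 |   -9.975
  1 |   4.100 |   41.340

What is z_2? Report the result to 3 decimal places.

z_2 = 4.100 − 41.340·(4.100 − 2.200) / (41.340 − (-9.975))
   = 4.100 − (78.54600)/(51.31500) = 2.56934

2.569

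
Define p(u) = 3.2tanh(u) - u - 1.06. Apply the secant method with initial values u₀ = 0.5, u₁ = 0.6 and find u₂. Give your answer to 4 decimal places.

p(0.5) = -0.081225, p(0.6) = 0.058559
u₂ = 0.600000 − 0.058559·(0.600000 − 0.500000) / (0.058559 − (-0.081225)) = 0.600000 − (0.005856)/(0.139784) = 0.558108

0.5581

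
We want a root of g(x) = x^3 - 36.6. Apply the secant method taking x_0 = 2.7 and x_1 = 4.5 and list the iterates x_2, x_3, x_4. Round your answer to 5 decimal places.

g(2.7) = -16.9170000, g(4.5) = 54.5250000
x_2 = 4.5000000 − 54.5250000·(4.5000000 − 2.7000000) / (54.5250000 − (-16.9170000)) = 4.5000000 − (98.1450000)/(71.4420000) = 3.1262283
g(3.1262283) = -6.0464233
x_3 = 3.1262283 − (-6.0464233)·(3.1262283 − 4.5000000) / (-6.0464233 − 54.5250000) = 3.1262283 − (8.3064054)/(-60.5714233) = 3.2633623
g(3.2633623) = -1.8467128
x_4 = 3.2633623 − (-1.8467128)·(3.2633623 − 3.1262283) / (-1.8467128 − (-6.0464233)) = 3.2633623 − (-0.2532472)/(4.1997105) = 3.3236634

3.12623, 3.26336, 3.32366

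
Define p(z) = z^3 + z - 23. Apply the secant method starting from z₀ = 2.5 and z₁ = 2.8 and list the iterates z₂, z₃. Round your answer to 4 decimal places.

p(2.5) = -4.875000, p(2.8) = 1.752000
z₂ = 2.800000 − 1.752000·(2.800000 − 2.500000) / (1.752000 − (-4.875000)) = 2.800000 − (0.525600)/(6.627000) = 2.720688
p(2.720688) = -0.140388
z₃ = 2.720688 − (-0.140388)·(2.720688 − 2.800000) / (-0.140388 − 1.752000) = 2.720688 − (0.011134)/(-1.892388) = 2.726572

2.7207, 2.7266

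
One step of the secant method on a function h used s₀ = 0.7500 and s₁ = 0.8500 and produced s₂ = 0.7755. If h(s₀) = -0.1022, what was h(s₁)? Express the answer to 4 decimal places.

The secant line through (0.7500, -0.1022) and (0.8500, h(s₁)) crosses zero at s₂ = 0.7755.
So (0.7500, -0.1022), (0.8500, h(s₁)), (0.7755, 0) are collinear:
h(s₁) = -0.1022 · (0.8500 − 0.7755) / (0.7500 − 0.7755) = -0.1022 · (0.074500)/(-0.025500) = 0.298584

0.2986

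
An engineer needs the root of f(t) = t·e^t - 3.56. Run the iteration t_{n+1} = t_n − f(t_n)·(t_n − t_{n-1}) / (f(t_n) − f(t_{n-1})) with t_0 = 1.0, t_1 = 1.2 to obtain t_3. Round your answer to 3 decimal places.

f(1.0) = -0.84172, f(1.2) = 0.42414
t_2 = 1.20000 − 0.42414·(1.20000 − 1.00000) / (0.42414 − (-0.84172)) = 1.20000 − (0.08483)/(1.26586) = 1.13299
f(1.13299) = -0.04216
t_3 = 1.13299 − (-0.04216)·(1.13299 − 1.20000) / (-0.04216 − 0.42414) = 1.13299 − (0.00283)/(-0.46630) = 1.13905

1.139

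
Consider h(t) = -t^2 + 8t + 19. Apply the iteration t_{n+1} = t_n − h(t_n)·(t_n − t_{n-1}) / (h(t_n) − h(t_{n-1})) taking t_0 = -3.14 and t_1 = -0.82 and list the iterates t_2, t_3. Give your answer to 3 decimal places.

h(-3.14) = -15.97960, h(-0.82) = 11.76760
t_2 = -0.82000 − 11.76760·(-0.82000 − (-3.14000)) / (11.76760 − (-15.97960)) = -0.82000 − (27.30083)/(27.74720) = -1.80391
h(-1.80391) = 1.31459
t_3 = -1.80391 − 1.31459·(-1.80391 − (-0.82000)) / (1.31459 − 11.76760) = -1.80391 − (-1.29345)/(-10.45301) = -1.92765

-1.804, -1.928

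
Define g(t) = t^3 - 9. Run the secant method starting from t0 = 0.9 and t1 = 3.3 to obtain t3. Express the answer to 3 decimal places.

1.792

g(0.9) = -8.27100, g(3.3) = 26.93700
t2 = 3.30000 − 26.93700·(3.30000 − 0.90000) / (26.93700 − (-8.27100)) = 3.30000 − (64.64880)/(35.20800) = 1.46380
g(1.46380) = -5.86348
t3 = 1.46380 − (-5.86348)·(1.46380 − 3.30000) / (-5.86348 − 26.93700) = 1.46380 − (10.76649)/(-32.80048) = 1.79205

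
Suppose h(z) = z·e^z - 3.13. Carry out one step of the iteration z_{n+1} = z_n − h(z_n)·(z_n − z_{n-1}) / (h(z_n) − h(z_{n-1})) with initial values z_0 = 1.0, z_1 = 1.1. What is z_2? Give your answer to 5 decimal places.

1.07022

h(1.0) = -0.4117182, h(1.1) = 0.1745826
z_2 = 1.1000000 − 0.1745826·(1.1000000 − 1.0000000) / (0.1745826 − (-0.4117182)) = 1.1000000 − (0.0174583)/(0.5863008) = 1.0702230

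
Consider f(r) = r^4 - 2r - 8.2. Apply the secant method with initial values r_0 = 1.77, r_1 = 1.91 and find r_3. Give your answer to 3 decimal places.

1.858

f(1.77) = -1.92494, f(1.91) = 1.28863
r_2 = 1.91000 − 1.28863·(1.91000 − 1.77000) / (1.28863 − (-1.92494)) = 1.91000 − (0.18041)/(3.21357) = 1.85386
f(1.85386) = -0.09614
r_3 = 1.85386 − (-0.09614)·(1.85386 − 1.91000) / (-0.09614 − 1.28863) = 1.85386 − (0.00540)/(-1.38477) = 1.85776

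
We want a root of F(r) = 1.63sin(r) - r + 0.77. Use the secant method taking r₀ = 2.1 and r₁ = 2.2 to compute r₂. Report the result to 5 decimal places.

2.14072

F(2.1) = 0.0770313, F(2.2) = -0.1121509
r₂ = 2.2000000 − (-0.1121509)·(2.2000000 − 2.1000000) / (-0.1121509 − 0.0770313) = 2.2000000 − (-0.0112151)/(-0.1891821) = 2.1407180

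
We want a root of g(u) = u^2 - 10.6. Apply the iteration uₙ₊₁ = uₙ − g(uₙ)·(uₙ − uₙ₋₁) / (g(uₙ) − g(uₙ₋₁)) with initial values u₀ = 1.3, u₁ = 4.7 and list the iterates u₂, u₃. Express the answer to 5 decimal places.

2.78500, 3.16493

g(1.3) = -8.9100000, g(4.7) = 11.4900000
u₂ = 4.7000000 − 11.4900000·(4.7000000 − 1.3000000) / (11.4900000 − (-8.9100000)) = 4.7000000 − (39.0660000)/(20.4000000) = 2.7850000
g(2.7850000) = -2.8437750
u₃ = 2.7850000 − (-2.8437750)·(2.7850000 − 4.7000000) / (-2.8437750 − 11.4900000) = 2.7850000 − (5.4458291)/(-14.3337750) = 3.1649299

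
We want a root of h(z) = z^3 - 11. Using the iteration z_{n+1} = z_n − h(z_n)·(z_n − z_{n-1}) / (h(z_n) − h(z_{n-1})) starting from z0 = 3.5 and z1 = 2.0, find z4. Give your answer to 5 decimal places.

h(3.5) = 31.8750000, h(2.0) = -3.0000000
z2 = 2.0000000 − (-3.0000000)·(2.0000000 − 3.5000000) / (-3.0000000 − 31.8750000) = 2.0000000 − (4.5000000)/(-34.8750000) = 2.1290323
h(2.1290323) = -1.3495687
z3 = 2.1290323 − (-1.3495687)·(2.1290323 − 2.0000000) / (-1.3495687 − (-3.0000000)) = 2.1290323 − (-0.1741379)/(1.6504313) = 2.2345428
h(2.2345428) = 0.1574777
z4 = 2.2345428 − 0.1574777·(2.2345428 − 2.1290323) / (0.1574777 − (-1.3495687)) = 2.2345428 − (0.0166156)/(1.5070464) = 2.2235175

2.22352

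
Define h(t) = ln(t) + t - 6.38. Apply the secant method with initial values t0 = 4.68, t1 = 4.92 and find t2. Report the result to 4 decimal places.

h(4.68) = -0.156702, h(4.92) = 0.133309
t2 = 4.920000 − 0.133309·(4.920000 − 4.680000) / (0.133309 − (-0.156702)) = 4.920000 − (0.031994)/(0.290010) = 4.809680

4.8097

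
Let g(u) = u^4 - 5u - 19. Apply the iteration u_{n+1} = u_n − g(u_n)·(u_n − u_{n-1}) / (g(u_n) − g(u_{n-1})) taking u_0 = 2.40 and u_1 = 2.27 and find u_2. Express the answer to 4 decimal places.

2.3526

g(2.40) = 2.177600, g(2.27) = -3.797622
u_2 = 2.270000 − (-3.797622)·(2.270000 − 2.400000) / (-3.797622 − 2.177600) = 2.270000 − (0.493691)/(-5.975222) = 2.352623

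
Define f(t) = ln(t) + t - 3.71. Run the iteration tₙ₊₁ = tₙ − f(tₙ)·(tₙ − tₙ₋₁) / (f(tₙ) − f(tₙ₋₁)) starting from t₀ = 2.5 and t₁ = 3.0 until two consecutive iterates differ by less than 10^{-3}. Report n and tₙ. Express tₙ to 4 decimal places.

f(2.5) = -0.293709, f(3.0) = 0.388612
t₂ = 3.000000 − 0.388612·(0.500000)/(0.682322) = 2.715228;  |Δ| = 0.284772
f(2.715228) = 0.004104
t₃ = 2.715228 − 0.004104·(-0.284772)/(-0.384509) = 2.712189;  |Δ| = 0.003039
f(2.712189) = -0.000056
t₄ = 2.712189 − (-0.000056)·(-0.003039)/(-0.004159) = 2.712229;  |Δ| = 0.000041
|t₄ − t₃| = 0.000041 < 10^{-3}

n = 4, tₙ = 2.7122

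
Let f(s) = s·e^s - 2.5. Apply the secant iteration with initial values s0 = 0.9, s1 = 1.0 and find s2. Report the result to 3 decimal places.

f(0.9) = -0.28636, f(1.0) = 0.21828
s2 = 1.00000 − 0.21828·(1.00000 − 0.90000) / (0.21828 − (-0.28636)) = 1.00000 − (0.02183)/(0.50464) = 0.95674

0.957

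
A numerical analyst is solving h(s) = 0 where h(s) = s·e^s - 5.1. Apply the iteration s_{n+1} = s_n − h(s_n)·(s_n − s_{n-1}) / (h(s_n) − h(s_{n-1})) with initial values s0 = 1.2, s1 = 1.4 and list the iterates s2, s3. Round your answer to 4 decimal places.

h(1.2) = -1.115860, h(1.4) = 0.577280
s2 = 1.400000 − 0.577280·(1.400000 − 1.200000) / (0.577280 − (-1.115860)) = 1.400000 − (0.115456)/(1.693140) = 1.331810
h(1.331810) = -0.055250
s3 = 1.331810 − (-0.055250)·(1.331810 − 1.400000) / (-0.055250 − 0.577280) = 1.331810 − (0.003768)/(-0.632530) = 1.337766

1.3318, 1.3378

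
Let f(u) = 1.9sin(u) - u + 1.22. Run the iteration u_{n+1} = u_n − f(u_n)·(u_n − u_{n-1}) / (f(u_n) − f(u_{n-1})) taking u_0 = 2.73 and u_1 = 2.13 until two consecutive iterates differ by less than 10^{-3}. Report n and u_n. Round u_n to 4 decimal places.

n = 5, u_n = 2.4426

f(2.73) = -0.749868, f(2.13) = 0.700588
u_2 = 2.130000 − 0.700588·(-0.600000)/(1.450456) = 2.419807;  |Δ| = 0.289807
f(2.419807) = 0.055572
u_3 = 2.419807 − 0.055572·(0.289807)/(-0.645016) = 2.444776;  |Δ| = 0.024969
f(2.444776) = -0.005394
u_4 = 2.444776 − (-0.005394)·(0.024969)/(-0.060966) = 2.442567;  |Δ| = 0.002209
f(2.442567) = 0.000031
u_5 = 2.442567 − 0.000031·(-0.002209)/(0.005425) = 2.442579;  |Δ| = 0.000013
|u_5 − u_4| = 0.000013 < 10^{-3}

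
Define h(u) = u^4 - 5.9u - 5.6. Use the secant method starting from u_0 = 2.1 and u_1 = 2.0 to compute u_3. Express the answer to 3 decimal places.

h(2.1) = 1.45810, h(2.0) = -1.40000
u_2 = 2.00000 − (-1.40000)·(2.00000 − 2.10000) / (-1.40000 − 1.45810) = 2.00000 − (0.14000)/(-2.85810) = 2.04898
h(2.04898) = -0.06300
u_3 = 2.04898 − (-0.06300)·(2.04898 − 2.00000) / (-0.06300 − (-1.40000)) = 2.04898 − (-0.00309)/(1.33700) = 2.05129

2.051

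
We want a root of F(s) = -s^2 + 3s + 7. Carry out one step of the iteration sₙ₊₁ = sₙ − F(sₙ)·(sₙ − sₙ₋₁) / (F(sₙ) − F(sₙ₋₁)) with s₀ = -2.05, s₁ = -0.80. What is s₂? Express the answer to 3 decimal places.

-1.477

F(-2.05) = -3.35250, F(-0.80) = 3.96000
s₂ = -0.80000 − 3.96000·(-0.80000 − (-2.05000)) / (3.96000 − (-3.35250)) = -0.80000 − (4.95000)/(7.31250) = -1.47692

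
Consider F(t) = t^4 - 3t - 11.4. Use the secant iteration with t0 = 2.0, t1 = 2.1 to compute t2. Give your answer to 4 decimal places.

F(2.0) = -1.400000, F(2.1) = 1.748100
t2 = 2.100000 − 1.748100·(2.100000 − 2.000000) / (1.748100 − (-1.400000)) = 2.100000 − (0.174810)/(3.148100) = 2.044471

2.0445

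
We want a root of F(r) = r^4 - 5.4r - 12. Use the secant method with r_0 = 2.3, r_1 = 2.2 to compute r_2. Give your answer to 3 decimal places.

F(2.3) = 3.56410, F(2.2) = -0.45440
r_2 = 2.20000 − (-0.45440)·(2.20000 − 2.30000) / (-0.45440 − 3.56410) = 2.20000 − (0.04544)/(-4.01850) = 2.21131

2.211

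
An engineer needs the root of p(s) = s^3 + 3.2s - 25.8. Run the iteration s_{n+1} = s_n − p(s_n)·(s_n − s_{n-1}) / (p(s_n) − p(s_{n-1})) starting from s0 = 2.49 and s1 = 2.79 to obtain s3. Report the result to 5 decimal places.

2.59549

p(2.49) = -2.3937510, p(2.79) = 4.8456390
s2 = 2.7900000 − 4.8456390·(2.7900000 − 2.4900000) / (4.8456390 − (-2.3937510)) = 2.7900000 − (1.4536917)/(7.2393900) = 2.5891969
p(2.5891969) = -0.1567469
s3 = 2.5891969 − (-0.1567469)·(2.5891969 − 2.7900000) / (-0.1567469 − 4.8456390) = 2.5891969 − (0.0314753)/(-5.0023859) = 2.5954890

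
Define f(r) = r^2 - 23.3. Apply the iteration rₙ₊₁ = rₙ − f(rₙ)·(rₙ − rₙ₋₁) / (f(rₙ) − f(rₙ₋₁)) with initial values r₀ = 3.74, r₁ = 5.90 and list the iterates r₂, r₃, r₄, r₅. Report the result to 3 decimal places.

f(3.74) = -9.31240, f(5.90) = 11.51000
r₂ = 5.90000 − 11.51000·(5.90000 − 3.74000) / (11.51000 − (-9.31240)) = 5.90000 − (24.86160)/(20.82240) = 4.70602
f(4.70602) = -1.15341
r₃ = 4.70602 − (-1.15341)·(4.70602 − 5.90000) / (-1.15341 − 11.51000) = 4.70602 − (1.37715)/(-12.66341) = 4.81477
f(4.81477) = -0.11802
r₄ = 4.81477 − (-0.11802)·(4.81477 − 4.70602) / (-0.11802 − (-1.15341)) = 4.81477 − (-0.01283)/(1.03539) = 4.82716
f(4.82716) = 0.00150
r₅ = 4.82716 − 0.00150·(4.82716 − 4.81477) / (0.00150 − (-0.11802)) = 4.82716 − (0.00002)/(0.11952) = 4.82701

4.706, 4.815, 4.827, 4.827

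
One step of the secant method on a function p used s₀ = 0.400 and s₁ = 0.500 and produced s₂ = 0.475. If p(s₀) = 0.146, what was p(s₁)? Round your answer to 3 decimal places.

The secant line through (0.400, 0.146) and (0.500, p(s₁)) crosses zero at s₂ = 0.475.
So (0.400, 0.146), (0.500, p(s₁)), (0.475, 0) are collinear:
p(s₁) = 0.146 · (0.500 − 0.475) / (0.400 − 0.475) = 0.146 · (0.02500)/(-0.07500) = -0.04867

-0.049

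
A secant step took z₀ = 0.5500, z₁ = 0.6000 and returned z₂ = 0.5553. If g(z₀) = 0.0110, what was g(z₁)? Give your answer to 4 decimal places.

-0.0928

The secant line through (0.5500, 0.0110) and (0.6000, g(z₁)) crosses zero at z₂ = 0.5553.
So (0.5500, 0.0110), (0.6000, g(z₁)), (0.5553, 0) are collinear:
g(z₁) = 0.0110 · (0.6000 − 0.5553) / (0.5500 − 0.5553) = 0.0110 · (0.044700)/(-0.005300) = -0.092774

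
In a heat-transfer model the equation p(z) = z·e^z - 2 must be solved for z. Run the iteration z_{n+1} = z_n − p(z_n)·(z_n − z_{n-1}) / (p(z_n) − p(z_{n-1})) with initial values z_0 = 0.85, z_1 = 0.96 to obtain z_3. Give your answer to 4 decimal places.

p(0.85) = -0.011300, p(0.96) = 0.507229
z_2 = 0.960000 − 0.507229·(0.960000 − 0.850000) / (0.507229 − (-0.011300)) = 0.960000 − (0.055795)/(0.518529) = 0.852397
p(0.852397) = -0.000905
z_3 = 0.852397 − (-0.000905)·(0.852397 − 0.960000) / (-0.000905 − 0.507229) = 0.852397 − (0.000097)/(-0.508134) = 0.852589

0.8526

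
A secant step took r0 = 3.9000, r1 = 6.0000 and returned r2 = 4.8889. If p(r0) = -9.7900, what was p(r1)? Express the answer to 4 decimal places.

The secant line through (3.9000, -9.7900) and (6.0000, p(r1)) crosses zero at r2 = 4.8889.
So (3.9000, -9.7900), (6.0000, p(r1)), (4.8889, 0) are collinear:
p(r1) = -9.7900 · (6.0000 − 4.8889) / (3.9000 − 4.8889) = -9.7900 · (1.111100)/(-0.988900) = 10.999766

10.9998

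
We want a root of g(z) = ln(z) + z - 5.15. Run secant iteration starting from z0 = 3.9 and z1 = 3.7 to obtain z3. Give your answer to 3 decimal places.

g(3.9) = 0.11098, g(3.7) = -0.14167
z2 = 3.70000 − (-0.14167)·(3.70000 − 3.90000) / (-0.14167 − 0.11098) = 3.70000 − (0.02833)/(-0.25264) = 3.81215
g(3.81215) = 0.00034
z3 = 3.81215 − 0.00034·(3.81215 − 3.70000) / (0.00034 − (-0.14167)) = 3.81215 − (0.00004)/(0.14201) = 3.81188

3.812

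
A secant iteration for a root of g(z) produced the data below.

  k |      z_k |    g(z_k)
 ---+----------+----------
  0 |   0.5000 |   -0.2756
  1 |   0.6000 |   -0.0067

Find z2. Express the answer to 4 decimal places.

0.6025

z2 = 0.6000 − (-0.0067)·(0.6000 − 0.5000) / (-0.0067 − (-0.2756))
   = 0.6000 − (-0.000670)/(0.268900) = 0.602492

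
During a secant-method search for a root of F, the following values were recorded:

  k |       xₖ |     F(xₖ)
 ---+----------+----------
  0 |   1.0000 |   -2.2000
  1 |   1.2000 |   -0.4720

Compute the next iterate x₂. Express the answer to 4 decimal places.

1.2546

x₂ = 1.2000 − (-0.4720)·(1.2000 − 1.0000) / (-0.4720 − (-2.2000))
   = 1.2000 − (-0.094400)/(1.728000) = 1.254630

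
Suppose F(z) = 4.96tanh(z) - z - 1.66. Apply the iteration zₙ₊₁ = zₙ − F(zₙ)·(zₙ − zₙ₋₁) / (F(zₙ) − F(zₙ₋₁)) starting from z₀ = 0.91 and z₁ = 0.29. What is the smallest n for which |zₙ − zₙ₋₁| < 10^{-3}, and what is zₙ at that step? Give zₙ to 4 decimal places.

F(0.91) = 1.006816, F(0.29) = -0.550611
z₂ = 0.290000 − (-0.550611)·(-0.620000)/(-1.557427) = 0.509194;  |Δ| = 0.219194
F(0.509194) = 0.158619
z₃ = 0.509194 − 0.158619·(0.219194)/(0.709230) = 0.460172;  |Δ| = 0.049023
F(0.460172) = 0.013740
z₄ = 0.460172 − 0.013740·(-0.049023)/(-0.144879) = 0.455522;  |Δ| = 0.004649
F(0.455522) = -0.000440
z₅ = 0.455522 − (-0.000440)·(-0.004649)/(-0.014180) = 0.455667;  |Δ| = 0.000144
|z₅ − z₄| = 0.000144 < 10^{-3}

n = 5, zₙ = 0.4557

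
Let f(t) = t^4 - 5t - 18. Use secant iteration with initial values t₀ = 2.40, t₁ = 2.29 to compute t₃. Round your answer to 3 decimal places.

f(2.40) = 3.17760, f(2.29) = -1.94942
t₂ = 2.29000 − (-1.94942)·(2.29000 − 2.40000) / (-1.94942 − 3.17760) = 2.29000 − (0.21444)/(-5.12702) = 2.33182
f(2.33182) = -0.09374
t₃ = 2.33182 − (-0.09374)·(2.33182 − 2.29000) / (-0.09374 − (-1.94942)) = 2.33182 − (-0.00392)/(1.85568) = 2.33394

2.334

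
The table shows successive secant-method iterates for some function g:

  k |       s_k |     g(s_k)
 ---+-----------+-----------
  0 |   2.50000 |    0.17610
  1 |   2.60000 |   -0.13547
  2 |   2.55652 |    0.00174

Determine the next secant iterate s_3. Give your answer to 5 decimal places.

2.55707

s_3 = 2.55652 − 0.00174·(2.55652 − 2.60000) / (0.00174 − (-0.13547))
   = 2.55652 − (-0.0000757)/(0.1372100) = 2.5570714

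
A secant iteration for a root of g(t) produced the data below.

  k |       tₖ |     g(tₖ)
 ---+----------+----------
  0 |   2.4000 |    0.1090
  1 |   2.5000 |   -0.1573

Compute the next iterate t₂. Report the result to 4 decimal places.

t₂ = 2.5000 − (-0.1573)·(2.5000 − 2.4000) / (-0.1573 − 0.1090)
   = 2.5000 − (-0.015730)/(-0.266300) = 2.440931

2.4409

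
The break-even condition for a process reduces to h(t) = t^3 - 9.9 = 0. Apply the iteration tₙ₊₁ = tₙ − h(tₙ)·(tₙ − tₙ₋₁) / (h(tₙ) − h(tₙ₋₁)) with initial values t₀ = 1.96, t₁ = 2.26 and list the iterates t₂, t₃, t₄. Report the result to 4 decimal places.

h(1.96) = -2.370464, h(2.26) = 1.643176
t₂ = 2.260000 − 1.643176·(2.260000 − 1.960000) / (1.643176 − (-2.370464)) = 2.260000 − (0.492953)/(4.013640) = 2.137181
h(2.137181) = -0.138340
t₃ = 2.137181 − (-0.138340)·(2.137181 − 2.260000) / (-0.138340 − 1.643176) = 2.137181 − (0.016991)/(-1.781516) = 2.146718
h(2.146718) = -0.007070
t₄ = 2.146718 − (-0.007070)·(2.146718 − 2.137181) / (-0.007070 − (-0.138340)) = 2.146718 − (-0.000067)/(0.131270) = 2.147232

2.1372, 2.1467, 2.1472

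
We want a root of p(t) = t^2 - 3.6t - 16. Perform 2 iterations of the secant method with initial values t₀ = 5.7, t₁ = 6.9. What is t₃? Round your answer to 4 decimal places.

6.1834

p(5.7) = -4.030000, p(6.9) = 6.770000
t₂ = 6.900000 − 6.770000·(6.900000 − 5.700000) / (6.770000 − (-4.030000)) = 6.900000 − (8.124000)/(10.800000) = 6.147778
p(6.147778) = -0.336828
t₃ = 6.147778 − (-0.336828)·(6.147778 − 6.900000) / (-0.336828 − 6.770000) = 6.147778 − (0.253370)/(-7.106828) = 6.183429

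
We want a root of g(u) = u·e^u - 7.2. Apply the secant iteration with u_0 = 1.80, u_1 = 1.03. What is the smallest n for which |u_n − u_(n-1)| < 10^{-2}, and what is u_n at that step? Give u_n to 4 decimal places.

g(1.80) = 3.689365, g(1.03) = -4.314902
u_2 = 1.030000 − (-4.314902)·(-0.770000)/(-8.004268) = 1.445088;  |Δ| = 0.415088
g(1.445088) = -1.069612
u_3 = 1.445088 − (-1.069612)·(0.415088)/(3.245290) = 1.581896;  |Δ| = 0.136808
g(1.581896) = 0.494614
u_4 = 1.581896 − 0.494614·(0.136808)/(1.564226) = 1.538637;  |Δ| = 0.043259
g(1.538637) = -0.032665
u_5 = 1.538637 − (-0.032665)·(-0.043259)/(-0.527279) = 1.541317;  |Δ| = 0.002680
|u_5 − u_4| = 0.002680 < 10^{-2}

n = 5, u_n = 1.5413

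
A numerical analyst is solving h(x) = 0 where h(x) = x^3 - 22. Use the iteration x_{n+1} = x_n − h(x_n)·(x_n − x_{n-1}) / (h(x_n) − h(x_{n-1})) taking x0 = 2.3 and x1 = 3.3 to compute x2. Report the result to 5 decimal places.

2.71367

h(2.3) = -9.8330000, h(3.3) = 13.9370000
x2 = 3.3000000 − 13.9370000·(3.3000000 − 2.3000000) / (13.9370000 − (-9.8330000)) = 3.3000000 − (13.9370000)/(23.7700000) = 2.7136727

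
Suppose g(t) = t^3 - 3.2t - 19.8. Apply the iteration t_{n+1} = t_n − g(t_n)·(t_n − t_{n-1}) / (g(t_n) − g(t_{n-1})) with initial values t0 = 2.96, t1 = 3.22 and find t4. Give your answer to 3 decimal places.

3.097

g(2.96) = -3.33766, g(3.22) = 3.28225
t2 = 3.22000 − 3.28225·(3.22000 − 2.96000) / (3.28225 − (-3.33766)) = 3.22000 − (0.85338)/(6.61991) = 3.09109
g(3.09109) = -0.15667
t3 = 3.09109 − (-0.15667)·(3.09109 − 3.22000) / (-0.15667 − 3.28225) = 3.09109 − (0.02020)/(-3.43892) = 3.09696
g(3.09696) = -0.00680
t4 = 3.09696 − (-0.00680)·(3.09696 − 3.09109) / (-0.00680 − (-0.15667)) = 3.09696 − (-0.00004)/(0.14987) = 3.09723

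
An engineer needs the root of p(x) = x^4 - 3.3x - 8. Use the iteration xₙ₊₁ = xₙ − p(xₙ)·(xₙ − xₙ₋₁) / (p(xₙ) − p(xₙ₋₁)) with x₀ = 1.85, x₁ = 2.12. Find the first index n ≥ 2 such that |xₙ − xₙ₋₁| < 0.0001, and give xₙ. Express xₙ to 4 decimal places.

n = 5, xₙ = 1.9491

p(1.85) = -2.391494, p(2.12) = 5.203631
x₂ = 2.120000 − 5.203631·(0.270000)/(7.595125) = 1.935015;  |Δ| = 0.184985
p(1.935015) = -0.365881
x₃ = 1.935015 − (-0.365881)·(-0.184985)/(-5.569513) = 1.947168;  |Δ| = 0.012152
p(1.947168) = -0.050467
x₄ = 1.947168 − (-0.050467)·(0.012152)/(0.315415) = 1.949112;  |Δ| = 0.001944
p(1.949112) = 0.000621
x₅ = 1.949112 − 0.000621·(0.001944)/(0.051088) = 1.949089;  |Δ| = 0.000024
|x₅ − x₄| = 0.000024 < 0.0001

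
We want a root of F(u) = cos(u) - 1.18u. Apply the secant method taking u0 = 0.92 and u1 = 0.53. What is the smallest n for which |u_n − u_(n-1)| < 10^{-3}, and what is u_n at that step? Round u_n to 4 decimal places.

n = 4, u_n = 0.6662

F(0.92) = -0.479780, F(0.53) = 0.237407
u2 = 0.530000 − 0.237407·(-0.390000)/(0.717187) = 0.659100;  |Δ| = 0.129100
F(0.659100) = 0.012806
u3 = 0.659100 − 0.012806·(0.129100)/(-0.224601) = 0.666461;  |Δ| = 0.007361
F(0.666461) = -0.000409
u4 = 0.666461 − (-0.000409)·(0.007361)/(-0.013215) = 0.666233;  |Δ| = 0.000228
|u4 − u3| = 0.000228 < 10^{-3}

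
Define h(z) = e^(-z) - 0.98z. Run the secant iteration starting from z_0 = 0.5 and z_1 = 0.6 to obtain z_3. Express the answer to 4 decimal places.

0.5745

h(0.5) = 0.116531, h(0.6) = -0.039188
z_2 = 0.600000 − (-0.039188)·(0.600000 − 0.500000) / (-0.039188 − 0.116531) = 0.600000 − (-0.003919)/(-0.155719) = 0.574834
h(0.574834) = -0.000539
z_3 = 0.574834 − (-0.000539)·(0.574834 − 0.600000) / (-0.000539 − (-0.039188)) = 0.574834 − (0.000014)/(0.038649) = 0.574483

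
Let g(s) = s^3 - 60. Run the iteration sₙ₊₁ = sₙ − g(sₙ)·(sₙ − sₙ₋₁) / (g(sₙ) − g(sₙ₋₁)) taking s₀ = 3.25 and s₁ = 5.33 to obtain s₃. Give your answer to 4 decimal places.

3.8530

g(3.25) = -25.671875, g(5.33) = 91.419437
s₂ = 5.330000 − 91.419437·(5.330000 − 3.250000) / (91.419437 − (-25.671875)) = 5.330000 − (190.152429)/(117.091312) = 3.706033
g(3.706033) = -9.098821
s₃ = 3.706033 − (-9.098821)·(3.706033 − 5.330000) / (-9.098821 − 91.419437) = 3.706033 − (14.776186)/(-100.518258) = 3.853033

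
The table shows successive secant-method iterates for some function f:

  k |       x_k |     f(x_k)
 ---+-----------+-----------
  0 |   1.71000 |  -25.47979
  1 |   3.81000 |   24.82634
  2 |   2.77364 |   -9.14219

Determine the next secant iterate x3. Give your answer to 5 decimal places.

3.05256

x3 = 2.77364 − (-9.14219)·(2.77364 − 3.81000) / (-9.14219 − 24.82634)
   = 2.77364 − (9.4746000)/(-33.9685300) = 3.0525629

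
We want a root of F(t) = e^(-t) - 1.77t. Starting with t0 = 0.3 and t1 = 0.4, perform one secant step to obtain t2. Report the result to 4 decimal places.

F(0.3) = 0.209818, F(0.4) = -0.037680
t2 = 0.400000 − (-0.037680)·(0.400000 − 0.300000) / (-0.037680 − 0.209818) = 0.400000 − (-0.003768)/(-0.247498) = 0.384776

0.3848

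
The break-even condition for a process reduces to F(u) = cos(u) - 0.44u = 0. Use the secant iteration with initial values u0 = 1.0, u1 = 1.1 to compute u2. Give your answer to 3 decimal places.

F(1.0) = 0.10030, F(1.1) = -0.03040
u2 = 1.10000 − (-0.03040)·(1.10000 − 1.00000) / (-0.03040 − 0.10030) = 1.10000 − (-0.00304)/(-0.13071) = 1.07674

1.077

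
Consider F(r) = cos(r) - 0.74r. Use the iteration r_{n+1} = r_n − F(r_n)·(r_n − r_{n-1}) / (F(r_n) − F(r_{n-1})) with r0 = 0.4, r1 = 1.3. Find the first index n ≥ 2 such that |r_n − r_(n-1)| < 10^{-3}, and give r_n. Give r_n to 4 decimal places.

F(0.4) = 0.625061, F(1.3) = -0.694501
r2 = 1.300000 − (-0.694501)·(0.900000)/(-1.319562) = 0.826319;  |Δ| = 0.473681
F(0.826319) = 0.066111
r3 = 0.826319 − 0.066111·(-0.473681)/(0.760612) = 0.867491;  |Δ| = 0.041171
F(0.867491) = 0.004799
r4 = 0.867491 − 0.004799·(0.041171)/(-0.061312) = 0.870713;  |Δ| = 0.003223
F(0.870713) = -0.000047
r5 = 0.870713 − (-0.000047)·(0.003223)/(-0.004846) = 0.870682;  |Δ| = 0.000031
|r5 − r4| = 0.000031 < 10^{-3}

n = 5, r_n = 0.8707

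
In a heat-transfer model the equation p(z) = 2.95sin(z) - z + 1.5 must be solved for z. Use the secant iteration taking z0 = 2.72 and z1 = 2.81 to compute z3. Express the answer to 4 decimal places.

p(2.72) = -0.012818, p(2.81) = -0.349629
z2 = 2.810000 − (-0.349629)·(2.810000 − 2.720000) / (-0.349629 − (-0.012818)) = 2.810000 − (-0.031467)/(-0.336811) = 2.716575
p(2.716575) = -0.000181
z3 = 2.716575 − (-0.000181)·(2.716575 − 2.810000) / (-0.000181 − (-0.349629)) = 2.716575 − (0.000017)/(0.349449) = 2.716527

2.7165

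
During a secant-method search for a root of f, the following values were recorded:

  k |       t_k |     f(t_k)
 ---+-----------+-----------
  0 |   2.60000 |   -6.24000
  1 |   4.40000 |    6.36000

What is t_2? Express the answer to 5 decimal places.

t_2 = 4.40000 − 6.36000·(4.40000 − 2.60000) / (6.36000 − (-6.24000))
   = 4.40000 − (11.4480000)/(12.6000000) = 3.4914286

3.49143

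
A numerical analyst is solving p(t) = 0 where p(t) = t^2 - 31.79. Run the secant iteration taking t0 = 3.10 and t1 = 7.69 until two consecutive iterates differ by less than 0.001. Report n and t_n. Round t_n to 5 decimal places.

p(3.10) = -22.1800000, p(7.69) = 27.3461000
t2 = 7.6900000 − 27.3461000·(4.5900000)/(49.5261000) = 5.1556070;  |Δ| = 2.5343930
p(5.1556070) = -5.2097160
t3 = 5.1556070 − (-5.2097160)·(-2.5343930)/(-32.5558160) = 5.5611711;  |Δ| = 0.4055640
p(5.5611711) = -0.8633764
t4 = 5.5611711 − (-0.8633764)·(0.4055640)/(4.3463396) = 5.6417341;  |Δ| = 0.0805631
p(5.6417341) = 0.0391639
t5 = 5.6417341 − 0.0391639·(0.0805631)/(0.9025403) = 5.6382383;  |Δ| = 0.0034959
p(5.6382383) = -0.0002694
t6 = 5.6382383 − (-0.0002694)·(-0.0034959)/(-0.0394333) = 5.6382621;  |Δ| = 0.0000239
|t6 − t5| = 0.0000239 < 0.001

n = 6, t_n = 5.63826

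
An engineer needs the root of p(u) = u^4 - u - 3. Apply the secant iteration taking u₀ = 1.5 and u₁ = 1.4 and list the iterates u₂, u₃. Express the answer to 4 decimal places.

p(1.5) = 0.562500, p(1.4) = -0.558400
u₂ = 1.400000 − (-0.558400)·(1.400000 − 1.500000) / (-0.558400 − 0.562500) = 1.400000 − (0.055840)/(-1.120900) = 1.449817
p(1.449817) = -0.031541
u₃ = 1.449817 − (-0.031541)·(1.449817 − 1.400000) / (-0.031541 − (-0.558400)) = 1.449817 − (-0.001571)/(0.526859) = 1.452799

1.4498, 1.4528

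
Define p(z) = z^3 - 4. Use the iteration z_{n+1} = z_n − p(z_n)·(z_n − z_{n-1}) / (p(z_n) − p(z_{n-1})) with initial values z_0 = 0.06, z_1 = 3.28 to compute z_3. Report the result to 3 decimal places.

p(0.06) = -3.99978, p(3.28) = 31.28755
z_2 = 3.28000 − 31.28755·(3.28000 − 0.06000) / (31.28755 − (-3.99978)) = 3.28000 − (100.74592)/(35.28734) = 0.42498
p(0.42498) = -3.92324
z_3 = 0.42498 − (-3.92324)·(0.42498 − 3.28000) / (-3.92324 − 31.28755) = 0.42498 − (11.20092)/(-35.21080) = 0.74309

0.743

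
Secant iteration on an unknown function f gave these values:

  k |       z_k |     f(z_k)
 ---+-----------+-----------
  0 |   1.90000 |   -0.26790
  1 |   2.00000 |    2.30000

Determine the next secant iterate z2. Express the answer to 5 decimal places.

z2 = 2.00000 − 2.30000·(2.00000 − 1.90000) / (2.30000 − (-0.26790))
   = 2.00000 − (0.2300000)/(2.5679000) = 1.9104326

1.91043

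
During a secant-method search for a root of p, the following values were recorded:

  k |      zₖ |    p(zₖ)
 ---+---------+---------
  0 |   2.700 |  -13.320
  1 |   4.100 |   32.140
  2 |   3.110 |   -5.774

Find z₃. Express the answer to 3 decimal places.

z₃ = 3.110 − (-5.774)·(3.110 − 4.100) / (-5.774 − 32.140)
   = 3.110 − (5.71626)/(-37.91400) = 3.26077

3.261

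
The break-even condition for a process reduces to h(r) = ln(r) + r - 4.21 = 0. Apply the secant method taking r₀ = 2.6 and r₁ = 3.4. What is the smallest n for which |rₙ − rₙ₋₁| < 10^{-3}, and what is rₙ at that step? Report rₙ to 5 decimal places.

n = 4, rₙ = 3.08383

h(2.6) = -0.6544886, h(3.4) = 0.4137754
r₂ = 3.4000000 − 0.4137754·(0.8000000)/(1.0682640) = 3.0901324;  |Δ| = 0.3098676
h(3.0901324) = 0.0083464
r₃ = 3.0901324 − 0.0083464·(-0.3098676)/(-0.4054290) = 3.0837533;  |Δ| = 0.0063791
h(3.0837533) = -0.0000992
r₄ = 3.0837533 − (-0.0000992)·(-0.0063791)/(-0.0084456) = 3.0838283;  |Δ| = 0.0000749
|r₄ − r₃| = 0.0000749 < 10^{-3}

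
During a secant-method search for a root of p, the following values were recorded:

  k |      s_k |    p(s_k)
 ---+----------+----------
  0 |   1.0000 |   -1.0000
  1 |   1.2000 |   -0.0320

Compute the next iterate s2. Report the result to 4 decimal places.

1.2066

s2 = 1.2000 − (-0.0320)·(1.2000 − 1.0000) / (-0.0320 − (-1.0000))
   = 1.2000 − (-0.006400)/(0.968000) = 1.206612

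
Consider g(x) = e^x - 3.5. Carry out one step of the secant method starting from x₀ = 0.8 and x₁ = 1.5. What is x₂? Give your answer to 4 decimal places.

g(0.8) = -1.274459, g(1.5) = 0.981689
x₂ = 1.500000 − 0.981689·(1.500000 − 0.800000) / (0.981689 − (-1.274459)) = 1.500000 − (0.687182)/(2.256148) = 1.195418

1.1954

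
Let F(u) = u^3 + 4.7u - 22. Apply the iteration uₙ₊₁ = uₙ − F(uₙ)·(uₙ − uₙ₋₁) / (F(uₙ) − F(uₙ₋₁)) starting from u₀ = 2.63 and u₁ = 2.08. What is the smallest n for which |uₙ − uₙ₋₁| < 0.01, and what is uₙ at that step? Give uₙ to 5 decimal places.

F(2.63) = 8.5524470, F(2.08) = -3.2250880
u₂ = 2.0800000 − (-3.2250880)·(-0.5500000)/(-11.7775350) = 2.2306086;  |Δ| = 0.1506086
F(2.2306086) = -0.4174900
u₃ = 2.2306086 − (-0.4174900)·(0.1506086)/(2.8075980) = 2.2530041;  |Δ| = 0.0223955
F(2.2530041) = 0.0254308
u₄ = 2.2530041 − 0.0254308·(0.0223955)/(0.4429208) = 2.2517183;  |Δ| = 0.0012859
|u₄ − u₃| = 0.0012859 < 0.01

n = 4, uₙ = 2.25172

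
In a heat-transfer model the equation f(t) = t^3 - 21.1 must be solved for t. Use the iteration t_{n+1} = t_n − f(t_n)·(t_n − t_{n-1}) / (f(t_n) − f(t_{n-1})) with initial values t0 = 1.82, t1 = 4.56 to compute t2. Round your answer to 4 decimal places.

f(1.82) = -15.071432, f(4.56) = 73.718816
t2 = 4.560000 − 73.718816·(4.560000 − 1.820000) / (73.718816 − (-15.071432)) = 4.560000 − (201.989556)/(88.790248) = 2.285093

2.2851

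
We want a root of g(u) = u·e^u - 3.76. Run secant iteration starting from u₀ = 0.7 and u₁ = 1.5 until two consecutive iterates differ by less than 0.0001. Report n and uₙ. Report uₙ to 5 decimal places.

g(0.7) = -2.3503731, g(1.5) = 2.9625336
u₂ = 1.5000000 − 2.9625336·(0.8000000)/(5.3129067) = 1.0539114;  |Δ| = 0.4460886
g(1.0539114) = -0.7364856
u₃ = 1.0539114 − (-0.7364856)·(-0.4460886)/(-3.6990192) = 1.1427290;  |Δ| = 0.0888175
g(1.1427290) = -0.1771870
u₄ = 1.1427290 − (-0.1771870)·(0.0888175)/(0.5592985) = 1.1708666;  |Δ| = 0.0281376
g(1.1708666) = 0.0157941
u₅ = 1.1708666 − 0.0157941·(0.0281376)/(0.1929812) = 1.1685637;  |Δ| = 0.0023029
g(1.1685637) = -0.0003001
u₆ = 1.1685637 − (-0.0003001)·(-0.0023029)/(-0.0160943) = 1.1686067;  |Δ| = 0.0000429
|u₆ − u₅| = 0.0000429 < 0.0001

n = 6, uₙ = 1.16861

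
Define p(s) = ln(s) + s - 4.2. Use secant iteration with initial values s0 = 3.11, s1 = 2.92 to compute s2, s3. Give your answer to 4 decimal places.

3.0765, 3.0763

p(3.11) = 0.044623, p(2.92) = -0.208416
s2 = 2.920000 − (-0.208416)·(2.920000 − 3.110000) / (-0.208416 − 0.044623) = 2.920000 − (0.039599)/(-0.253039) = 3.076494
p(3.076494) = 0.000285
s3 = 3.076494 − 0.000285·(3.076494 − 2.920000) / (0.000285 − (-0.208416)) = 3.076494 − (0.000045)/(0.208701) = 3.076281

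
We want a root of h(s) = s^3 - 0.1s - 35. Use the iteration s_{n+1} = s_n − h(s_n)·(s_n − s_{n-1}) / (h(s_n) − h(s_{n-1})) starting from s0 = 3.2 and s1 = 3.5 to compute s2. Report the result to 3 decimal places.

h(3.2) = -2.55200, h(3.5) = 7.52500
s2 = 3.50000 − 7.52500·(3.50000 − 3.20000) / (7.52500 − (-2.55200)) = 3.50000 − (2.25750)/(10.07700) = 3.27597

3.276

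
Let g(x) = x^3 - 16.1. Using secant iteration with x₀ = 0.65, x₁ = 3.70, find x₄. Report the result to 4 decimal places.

g(0.65) = -15.825375, g(3.70) = 34.553000
x₂ = 3.700000 − 34.553000·(3.700000 − 0.650000) / (34.553000 − (-15.825375)) = 3.700000 − (105.386650)/(50.378375) = 1.608097
g(1.608097) = -11.941496
x₃ = 1.608097 − (-11.941496)·(1.608097 − 3.700000) / (-11.941496 − 34.553000) = 1.608097 − (24.980446)/(-46.494496) = 2.145375
g(2.145375) = -6.225625
x₄ = 2.145375 − (-6.225625)·(2.145375 − 1.608097) / (-6.225625 − (-11.941496)) = 2.145375 − (-3.344888)/(5.715871) = 2.730568

2.7306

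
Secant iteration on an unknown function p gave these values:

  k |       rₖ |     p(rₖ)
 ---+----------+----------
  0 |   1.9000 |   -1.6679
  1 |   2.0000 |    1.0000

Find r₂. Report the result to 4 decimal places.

1.9625

r₂ = 2.0000 − 1.0000·(2.0000 − 1.9000) / (1.0000 − (-1.6679))
   = 2.0000 − (0.100000)/(2.667900) = 1.962517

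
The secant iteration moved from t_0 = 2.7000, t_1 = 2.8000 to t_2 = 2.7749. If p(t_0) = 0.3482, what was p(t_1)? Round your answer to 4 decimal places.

-0.1167

The secant line through (2.7000, 0.3482) and (2.8000, p(t_1)) crosses zero at t_2 = 2.7749.
So (2.7000, 0.3482), (2.8000, p(t_1)), (2.7749, 0) are collinear:
p(t_1) = 0.3482 · (2.8000 − 2.7749) / (2.7000 − 2.7749) = 0.3482 · (0.025100)/(-0.074900) = -0.116687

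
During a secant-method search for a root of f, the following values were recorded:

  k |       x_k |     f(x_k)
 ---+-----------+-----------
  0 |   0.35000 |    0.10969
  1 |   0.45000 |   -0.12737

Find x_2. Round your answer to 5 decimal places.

x_2 = 0.45000 − (-0.12737)·(0.45000 − 0.35000) / (-0.12737 − 0.10969)
   = 0.45000 − (-0.0127370)/(-0.2370600) = 0.3962710

0.39627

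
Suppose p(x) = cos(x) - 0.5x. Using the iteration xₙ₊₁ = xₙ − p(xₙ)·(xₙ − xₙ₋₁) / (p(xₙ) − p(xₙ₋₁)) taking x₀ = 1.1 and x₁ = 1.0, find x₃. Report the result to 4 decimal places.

p(1.1) = -0.096404, p(1.0) = 0.040302
x₂ = 1.000000 − 0.040302·(1.000000 − 1.100000) / (0.040302 − (-0.096404)) = 1.000000 − (-0.004030)/(0.136706) = 1.029481
p(1.029481) = 0.000523
x₃ = 1.029481 − 0.000523·(1.029481 − 1.000000) / (0.000523 − 0.040302) = 1.029481 − (0.000015)/(-0.039779) = 1.029869

1.0299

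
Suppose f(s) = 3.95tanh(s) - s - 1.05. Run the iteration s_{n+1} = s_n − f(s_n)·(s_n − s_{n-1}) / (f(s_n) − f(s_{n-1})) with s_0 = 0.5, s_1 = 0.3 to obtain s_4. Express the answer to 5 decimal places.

0.37889

f(0.5) = 0.2753628, f(0.3) = -0.1993152
s_2 = 0.3000000 − (-0.1993152)·(0.3000000 − 0.5000000) / (-0.1993152 − 0.2753628) = 0.3000000 − (0.0398630)/(-0.4746780) = 0.3839791
f(0.3839791) = 0.0123454
s_3 = 0.3839791 − 0.0123454·(0.3839791 − 0.3000000) / (0.0123454 − (-0.1993152)) = 0.3839791 − (0.0010368)/(0.2116606) = 0.3790809
f(0.3790809) = 0.0004597
s_4 = 0.3790809 − 0.0004597·(0.3790809 − 0.3839791) / (0.0004597 − 0.0123454) = 0.3790809 − (-0.0000023)/(-0.0118857) = 0.3788914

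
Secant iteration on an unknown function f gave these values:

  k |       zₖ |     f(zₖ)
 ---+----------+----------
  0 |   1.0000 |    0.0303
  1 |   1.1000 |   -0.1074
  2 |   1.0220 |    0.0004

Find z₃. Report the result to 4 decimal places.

1.0223

z₃ = 1.0220 − 0.0004·(1.0220 − 1.1000) / (0.0004 − (-0.1074))
   = 1.0220 − (-0.000031)/(0.107800) = 1.022289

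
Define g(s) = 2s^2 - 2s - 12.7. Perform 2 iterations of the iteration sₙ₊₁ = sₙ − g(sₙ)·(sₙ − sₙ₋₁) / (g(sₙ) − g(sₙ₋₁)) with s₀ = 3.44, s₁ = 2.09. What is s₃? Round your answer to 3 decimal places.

3.088

g(3.44) = 4.08720, g(2.09) = -8.14380
s₂ = 2.09000 − (-8.14380)·(2.09000 − 3.44000) / (-8.14380 − 4.08720) = 2.09000 − (10.99413)/(-12.23100) = 2.98887
g(2.98887) = -0.81101
s₃ = 2.98887 − (-0.81101)·(2.98887 − 2.09000) / (-0.81101 − (-8.14380)) = 2.98887 − (-0.72900)/(7.33279) = 3.08829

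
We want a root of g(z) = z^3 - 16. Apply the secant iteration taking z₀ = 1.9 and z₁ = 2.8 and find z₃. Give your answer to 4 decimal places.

2.5120

g(1.9) = -9.141000, g(2.8) = 5.952000
z₂ = 2.800000 − 5.952000·(2.800000 − 1.900000) / (5.952000 − (-9.141000)) = 2.800000 − (5.356800)/(15.093000) = 2.445081
g(2.445081) = -1.382285
z₃ = 2.445081 − (-1.382285)·(2.445081 − 2.800000) / (-1.382285 − 5.952000) = 2.445081 − (0.490600)/(-7.334285) = 2.511972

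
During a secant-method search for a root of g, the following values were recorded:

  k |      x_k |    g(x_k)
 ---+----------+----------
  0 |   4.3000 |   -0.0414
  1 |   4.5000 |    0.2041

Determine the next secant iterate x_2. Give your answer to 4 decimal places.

4.3337

x_2 = 4.5000 − 0.2041·(4.5000 − 4.3000) / (0.2041 − (-0.0414))
   = 4.5000 − (0.040820)/(0.245500) = 4.333727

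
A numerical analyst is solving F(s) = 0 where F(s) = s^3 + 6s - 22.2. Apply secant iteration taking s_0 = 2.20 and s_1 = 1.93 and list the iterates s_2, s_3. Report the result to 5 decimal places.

F(2.20) = 1.6480000, F(1.93) = -3.4309430
s_2 = 1.9300000 − (-3.4309430)·(1.9300000 − 2.2000000) / (-3.4309430 − 1.6480000) = 1.9300000 − (0.9263546)/(-5.0789430) = 2.1123912
F(2.1123912) = -0.0997476
s_3 = 2.1123912 − (-0.0997476)·(2.1123912 − 1.9300000) / (-0.0997476 − (-3.4309430)) = 2.1123912 − (-0.0181931)/(3.3311954) = 2.1178526

2.11239, 2.11785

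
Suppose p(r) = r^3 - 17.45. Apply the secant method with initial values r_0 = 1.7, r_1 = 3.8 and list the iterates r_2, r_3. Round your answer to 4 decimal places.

p(1.7) = -12.537000, p(3.8) = 37.422000
r_2 = 3.800000 − 37.422000·(3.800000 − 1.700000) / (37.422000 − (-12.537000)) = 3.800000 − (78.586200)/(49.959000) = 2.226986
p(2.226986) = -6.405335
r_3 = 2.226986 − (-6.405335)·(2.226986 − 3.800000) / (-6.405335 − 37.422000) = 2.226986 − (10.075681)/(-43.827335) = 2.456881

2.2270, 2.4569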